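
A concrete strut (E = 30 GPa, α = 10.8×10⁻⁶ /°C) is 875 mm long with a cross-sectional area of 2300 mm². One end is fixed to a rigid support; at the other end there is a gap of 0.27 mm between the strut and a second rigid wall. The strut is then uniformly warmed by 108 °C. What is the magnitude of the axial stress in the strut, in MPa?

Unrestrained expansion: δ_free = αΔT L = 10.8×10⁻⁶ × 108 × 875 = 1.021 mm.
This exceeds the 0.27 mm gap, so the wall pushes back. The portion of expansion that must be recovered elastically is δ_free − gap = 1.021 − 0.27 = 0.7506 mm.
That suppressed elongation corresponds to σ = E·Δ/L = 30×10³ × 0.7506/875 = 25.73 MPa.

σ ≈ 25.7 MPa (compressive)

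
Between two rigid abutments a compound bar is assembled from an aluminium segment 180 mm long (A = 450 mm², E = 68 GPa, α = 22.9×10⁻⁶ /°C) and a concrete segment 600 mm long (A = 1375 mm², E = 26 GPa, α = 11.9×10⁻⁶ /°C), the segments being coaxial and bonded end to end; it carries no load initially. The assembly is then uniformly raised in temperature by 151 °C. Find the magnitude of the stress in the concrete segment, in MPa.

If the supports were absent, the total length change would be Σ αᵢΔT Lᵢ = 22.9×10⁻⁶×151×180 + 11.9×10⁻⁶×151×600 = 1.701 mm.
Since the ends are fixed, an axial force P builds up, equal in every segment, with P · Σ Lᵢ/(AᵢEᵢ) = δ_free.
Σ Lᵢ/(AᵢEᵢ) = 180/(450×68×10³) + 600/(1375×26×10³) = 2.267×10⁻⁵ mm/N.
P = 1.701 / 2.267×10⁻⁵ = 75030 N = 75.03 kN, compressive.
σ_{concrete} = P / A = 75030 / 1375 = 54.57 MPa.

σ ≈ 54.6 MPa (compressive)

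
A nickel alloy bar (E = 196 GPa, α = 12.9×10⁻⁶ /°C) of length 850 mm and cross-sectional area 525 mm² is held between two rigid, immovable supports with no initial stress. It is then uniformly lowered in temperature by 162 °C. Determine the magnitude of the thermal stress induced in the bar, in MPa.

σ ≈ 410 MPa (tensile)

The supports are rigid, so the total axial strain is zero. The restrained thermal strain is ε = αΔT = 12.9×10⁻⁶ × 162 = 2089.8×10⁻⁶.
σ = EαΔT = 196×10³ × 12.9×10⁻⁶ × 162 = 409.6 MPa (tensile; the bar is trying to contract).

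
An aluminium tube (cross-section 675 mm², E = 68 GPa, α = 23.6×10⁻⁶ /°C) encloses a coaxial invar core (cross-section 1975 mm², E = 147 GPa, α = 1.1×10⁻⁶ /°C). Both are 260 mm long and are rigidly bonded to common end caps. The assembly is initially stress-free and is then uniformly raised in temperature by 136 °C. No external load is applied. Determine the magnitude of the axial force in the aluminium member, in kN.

Both members must finish at the same length. With the larger α, the aluminium tends to over-expand; the plates restrain it, putting the aluminium in compression and the invar in tension. With no external load the two internal forces are equal and opposite, magnitude P.
Setting the final lengths equal and cancelling L: (α₁ − α₂)ΔT = P/(A₁E₁) + P/(A₂E₂).
|α₁ − α₂|·ΔT = 22.5×10⁻⁶ × 136 = 0.00306.
1/(A₁E₁) + 1/(A₂E₂) = 1/(675×68×10³) + 1/(1975×147×10³) = 2.523×10⁻⁸ N⁻¹.
P = 0.00306 / 2.523×10⁻⁸ = 121300 N = 121.3 kN.

P ≈ 121 kN (compressive in the aluminium)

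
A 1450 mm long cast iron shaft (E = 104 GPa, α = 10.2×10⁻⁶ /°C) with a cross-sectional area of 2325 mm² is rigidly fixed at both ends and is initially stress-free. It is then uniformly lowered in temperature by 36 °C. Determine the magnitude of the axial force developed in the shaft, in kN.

Full restraint means ε = 0, so the stress is σ = EαΔT = 104×10³ × 10.2×10⁻⁶ × 36 = 38.19 MPa.
Axial force P = σA = 38.19 × 2325 = 88790 N = 88.79 kN, tensile.

P ≈ 88.8 kN (tensile)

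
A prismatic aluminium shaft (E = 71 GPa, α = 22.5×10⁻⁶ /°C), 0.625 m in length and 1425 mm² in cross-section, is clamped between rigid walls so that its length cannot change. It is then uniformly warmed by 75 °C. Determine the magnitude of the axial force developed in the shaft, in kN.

The ends cannot move, so σ = EαΔT = 71×10³ × 22.5×10⁻⁶ × 75 = 119.8 MPa.
P = AEαΔT = 1425 × 71×10³ × 22.5×10⁻⁶ × 75 = 170.7 kN (compressive).

P ≈ 171 kN (compressive)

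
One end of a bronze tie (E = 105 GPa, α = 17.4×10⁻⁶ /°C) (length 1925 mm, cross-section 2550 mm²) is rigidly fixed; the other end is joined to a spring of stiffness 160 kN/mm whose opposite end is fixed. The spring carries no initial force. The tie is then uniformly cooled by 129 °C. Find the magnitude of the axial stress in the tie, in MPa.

σ ≈ 126 MPa (tensile)

The unrestrained thermal change is αΔT L = 17.4×10⁻⁶ × 129 × 1925 = 4.321 mm.
Let P be the tensile force in the spring. The tie extends elastically by PL/(AE) and the spring stretches by P/k; together these equal δ_free.
So P = δ_free / [L/(AE) + 1/k] = 4.321 / [ 1925/(2550×105×10³) + 1/(160×10³) ].
P = 4.321 / 1.344×10⁻⁵ = 321500 N.
σ = P/A = 321500/2550 = 126.1 MPa.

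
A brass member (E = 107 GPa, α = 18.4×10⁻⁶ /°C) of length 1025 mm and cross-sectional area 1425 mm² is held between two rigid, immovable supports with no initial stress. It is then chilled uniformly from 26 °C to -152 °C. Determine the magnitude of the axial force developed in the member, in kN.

P ≈ 499 kN (tensile)

With zero net strain, σ = E·αΔT = 107 GPa × 18.4×10⁻⁶ × 178 = 350.4 MPa.
Axial force P = σA = 350.4 × 1425 = 499400 N = 499.4 kN, tensile.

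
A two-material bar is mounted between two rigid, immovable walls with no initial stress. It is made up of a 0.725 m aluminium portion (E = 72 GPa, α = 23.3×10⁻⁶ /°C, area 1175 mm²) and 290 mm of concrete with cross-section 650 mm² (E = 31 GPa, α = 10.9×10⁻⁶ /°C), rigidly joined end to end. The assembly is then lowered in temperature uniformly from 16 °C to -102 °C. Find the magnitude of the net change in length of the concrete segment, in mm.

|ΔL| ≈ 1.11 mm

Free thermal contraction of the whole bar: Σ αᵢΔT Lᵢ = 23.3×10⁻⁶×118×725 + 10.9×10⁻⁶×118×290 = 2.366 mm.
Since the ends are fixed, an axial force P builds up, equal in every segment, with P · Σ Lᵢ/(AᵢEᵢ) = δ_free.
Σ Lᵢ/(AᵢEᵢ) = 725/(1175×72×10³) + 290/(650×31×10³) = 2.296×10⁻⁵ mm/N.
P = 2.366 / 2.296×10⁻⁵ = 103100 N = 103.1 kN, tensile.
For the concrete segment, free thermal change = 10.9×10⁻⁶×118×290 = 0.373 mm and elastic change from P = 103100×290/(650×31×10³) = 1.483 mm; these oppose, so the net change is 1.11 mm (segment lengthens).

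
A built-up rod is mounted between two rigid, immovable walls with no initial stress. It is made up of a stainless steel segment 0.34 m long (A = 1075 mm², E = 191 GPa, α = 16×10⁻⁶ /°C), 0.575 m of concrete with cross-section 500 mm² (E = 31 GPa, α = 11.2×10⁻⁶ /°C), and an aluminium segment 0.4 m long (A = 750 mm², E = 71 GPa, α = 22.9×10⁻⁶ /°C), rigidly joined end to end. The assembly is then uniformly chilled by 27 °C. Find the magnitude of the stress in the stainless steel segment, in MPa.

σ ≈ 11.4 MPa (tensile)

If the supports were absent, the total length change would be Σ αᵢΔT Lᵢ = 16×10⁻⁶×27×340 + 11.2×10⁻⁶×27×575 + 22.9×10⁻⁶×27×400 = 0.5681 mm.
The walls prevent any net length change, so an axial force P (same in every segment) develops. Compatibility: P · Σ Lᵢ/(AᵢEᵢ) = δ_free.
Σ Lᵢ/(AᵢEᵢ) = 340/(1075×191×10³) + 575/(500×31×10³) + 400/(750×71×10³) = 4.626×10⁻⁵ mm/N.
P = 0.5681 / 4.626×10⁻⁵ = 12280 N = 12.28 kN, tensile.
σ_{stainless steel} = P / A = 12280 / 1075 = 11.42 MPa.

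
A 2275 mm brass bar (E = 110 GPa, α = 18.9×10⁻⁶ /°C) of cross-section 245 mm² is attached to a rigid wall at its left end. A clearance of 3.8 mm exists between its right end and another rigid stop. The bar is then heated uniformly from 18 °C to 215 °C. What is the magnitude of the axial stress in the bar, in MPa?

σ ≈ 226 MPa (compressive)

Free thermal elongation = αΔT L = 18.9×10⁻⁶ × 197 × 2275 = 8.471 mm.
After closing the 3.8 mm clearance, 8.471 − 3.8 = 4.671 mm of expansion remains to be suppressed by the wall.
Compatibility: PL/(AE) = 4.671 mm, so σ = P/A = E × (4.671/2275) = 225.8 MPa.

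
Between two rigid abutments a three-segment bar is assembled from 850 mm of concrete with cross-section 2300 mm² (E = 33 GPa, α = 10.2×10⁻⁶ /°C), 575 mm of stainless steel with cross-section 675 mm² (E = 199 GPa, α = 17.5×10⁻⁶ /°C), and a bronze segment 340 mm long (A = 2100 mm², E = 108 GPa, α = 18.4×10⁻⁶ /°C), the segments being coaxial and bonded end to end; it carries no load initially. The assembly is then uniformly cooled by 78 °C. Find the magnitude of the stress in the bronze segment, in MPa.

σ ≈ 54.7 MPa (tensile)

If the supports were absent, the total length change would be Σ αᵢΔT Lᵢ = 10.2×10⁻⁶×78×850 + 17.5×10⁻⁶×78×575 + 18.4×10⁻⁶×78×340 = 1.949 mm.
The rigid supports impose zero overall length change; the single axial force P common to all segments must satisfy P Σ Lᵢ/(AᵢEᵢ) = δ_free.
Σ Lᵢ/(AᵢEᵢ) = 850/(2300×33×10³) + 575/(675×199×10³) + 340/(2100×108×10³) = 1.698×10⁻⁵ mm/N.
Hence P = δ_free / Σ(L/AE) = 1.949/1.698×10⁻⁵ = 114.8 kN (tensile).
σ_{bronze} = P / A = 114800 / 2100 = 54.67 MPa.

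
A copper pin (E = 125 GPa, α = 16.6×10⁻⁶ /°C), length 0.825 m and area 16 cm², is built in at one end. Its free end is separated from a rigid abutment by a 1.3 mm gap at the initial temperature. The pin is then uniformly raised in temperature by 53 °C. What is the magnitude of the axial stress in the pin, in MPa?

Unrestrained expansion: δ_free = αΔT L = 16.6×10⁻⁶ × 53 × 825 = 0.7258 mm.
Since δ_free = 0.726 mm is less than the 1.3 mm gap, the pin never touches the wall. No axial force develops.

σ ≈ 0 MPa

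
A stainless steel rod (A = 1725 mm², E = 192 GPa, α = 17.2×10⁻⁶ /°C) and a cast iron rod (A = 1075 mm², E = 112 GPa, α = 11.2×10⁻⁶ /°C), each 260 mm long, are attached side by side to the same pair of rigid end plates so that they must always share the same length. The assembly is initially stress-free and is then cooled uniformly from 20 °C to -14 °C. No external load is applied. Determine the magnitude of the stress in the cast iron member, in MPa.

Both members must finish at the same length. With the larger α, the stainless steel tends to over-contract; the plates restrain it, putting the stainless steel in tension and the cast iron in compression. With no external load the two internal forces are equal and opposite, magnitude P.
Compatibility of the two members (thermal + elastic change equal): (α₁ − α₂)ΔT = P·[1/(A₁E₁) + 1/(A₂E₂)].
|α₁ − α₂|·ΔT = 6×10⁻⁶ × 34 = 0.000204.
1/(A₁E₁) + 1/(A₂E₂) = 1/(1725×192×10³) + 1/(1075×112×10³) = 1.132×10⁻⁸ N⁻¹.
So P = 0.000204 / 1.132×10⁻⁸ = 18.01 kN.
σ_{cast iron} = P/A₂ = 18010/1075 = 16.76 MPa, compressive.

σ ≈ 16.8 MPa (compressive)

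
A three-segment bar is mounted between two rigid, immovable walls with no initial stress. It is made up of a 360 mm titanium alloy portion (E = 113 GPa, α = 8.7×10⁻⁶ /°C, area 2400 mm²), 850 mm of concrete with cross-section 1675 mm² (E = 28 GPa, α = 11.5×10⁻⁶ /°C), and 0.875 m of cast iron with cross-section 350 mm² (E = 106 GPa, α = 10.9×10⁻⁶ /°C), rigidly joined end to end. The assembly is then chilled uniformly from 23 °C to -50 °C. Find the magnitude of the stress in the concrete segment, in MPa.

σ ≈ 22.7 MPa (tensile)

If the supports were absent, the total length change would be Σ αᵢΔT Lᵢ = 8.7×10⁻⁶×73×360 + 11.5×10⁻⁶×73×850 + 10.9×10⁻⁶×73×875 = 1.638 mm.
The rigid supports impose zero overall length change; the single axial force P common to all segments must satisfy P Σ Lᵢ/(AᵢEᵢ) = δ_free.
Σ Lᵢ/(AᵢEᵢ) = 360/(2400×113×10³) + 850/(1675×28×10³) + 875/(350×106×10³) = 4.304×10⁻⁵ mm/N.
P = 1.638 / 4.304×10⁻⁵ = 38070 N = 38.07 kN, tensile.
σ_{concrete} = P / A = 38070 / 1675 = 22.73 MPa.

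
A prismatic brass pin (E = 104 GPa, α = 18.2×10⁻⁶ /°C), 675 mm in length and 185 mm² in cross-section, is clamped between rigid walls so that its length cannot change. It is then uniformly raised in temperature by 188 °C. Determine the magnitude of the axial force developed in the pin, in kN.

The ends cannot move, so σ = EαΔT = 104×10³ × 18.2×10⁻⁶ × 188 = 355.8 MPa.
Then P = σA = 355.8 × 185 mm² = 65.83 kN, compressive.

P ≈ 65.8 kN (compressive)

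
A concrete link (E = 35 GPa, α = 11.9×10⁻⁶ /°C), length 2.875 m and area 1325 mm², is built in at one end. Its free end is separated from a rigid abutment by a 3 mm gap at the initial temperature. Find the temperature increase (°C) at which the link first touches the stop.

ΔT ≈ 87.7 °C

Contact occurs when the free expansion equals the gap: αΔT L = 3 mm.
ΔT = 3 / (11.9×10⁻⁶ × 2875) = 87.69 °C.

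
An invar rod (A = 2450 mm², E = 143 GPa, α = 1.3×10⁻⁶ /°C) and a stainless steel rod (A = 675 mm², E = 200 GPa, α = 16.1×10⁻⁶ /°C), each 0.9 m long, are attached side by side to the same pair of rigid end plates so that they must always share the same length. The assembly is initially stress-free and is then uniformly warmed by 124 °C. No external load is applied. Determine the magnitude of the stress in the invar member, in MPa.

Both members must finish at the same length. With the larger α, the stainless steel tends to over-expand; the plates restrain it, putting the stainless steel in compression and the invar in tension. With no external load the two internal forces are equal and opposite, magnitude P.
Equating the net (thermal + elastic) strains gives |α₁ − α₂|·ΔT = P·[1/(A₁E₁) + 1/(A₂E₂)].
|α₁ − α₂|·ΔT = 14.8×10⁻⁶ × 124 = 0.001835.
1/(A₁E₁) + 1/(A₂E₂) = 1/(2450×143×10³) + 1/(675×200×10³) = 1.026×10⁻⁸ N⁻¹.
So P = 0.001835 / 1.026×10⁻⁸ = 178.8 kN.
σ_{invar} = P/A₁ = 178800/2450 = 73 MPa, tensile.

σ ≈ 73 MPa (tensile)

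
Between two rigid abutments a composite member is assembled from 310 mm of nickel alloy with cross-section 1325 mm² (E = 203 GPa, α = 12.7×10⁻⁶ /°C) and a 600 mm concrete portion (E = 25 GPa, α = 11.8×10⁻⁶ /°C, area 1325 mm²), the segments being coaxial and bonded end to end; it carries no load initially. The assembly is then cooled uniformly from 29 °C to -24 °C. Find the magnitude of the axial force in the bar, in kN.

P ≈ 30.3 kN (tensile)

Free thermal contraction of the whole bar: Σ αᵢΔT Lᵢ = 12.7×10⁻⁶×53×310 + 11.8×10⁻⁶×53×600 = 0.5839 mm.
The rigid supports impose zero overall length change; the single axial force P common to all segments must satisfy P Σ Lᵢ/(AᵢEᵢ) = δ_free.
The series flexibility is Σ Lᵢ/(AᵢEᵢ) = 310/(1325×203×10³) + 600/(1325×25×10³) = 1.927×10⁻⁵ mm/N.
So P = 0.5839 / 1.927×10⁻⁵ = 30.31 kN, tensile.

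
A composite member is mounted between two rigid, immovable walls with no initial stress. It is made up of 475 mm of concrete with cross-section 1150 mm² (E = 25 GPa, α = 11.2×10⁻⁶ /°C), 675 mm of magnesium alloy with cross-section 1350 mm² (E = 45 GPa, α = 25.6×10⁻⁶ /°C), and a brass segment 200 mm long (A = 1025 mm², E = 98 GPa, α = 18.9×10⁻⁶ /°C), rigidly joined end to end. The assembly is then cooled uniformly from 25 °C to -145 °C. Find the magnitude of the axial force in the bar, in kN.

Free thermal contraction of the whole bar: Σ αᵢΔT Lᵢ = 11.2×10⁻⁶×170×475 + 25.6×10⁻⁶×170×675 + 18.9×10⁻⁶×170×200 = 4.485 mm.
The walls prevent any net length change, so an axial force P (same in every segment) develops. Compatibility: P · Σ Lᵢ/(AᵢEᵢ) = δ_free.
The series flexibility is Σ Lᵢ/(AᵢEᵢ) = 475/(1150×25×10³) + 675/(1350×45×10³) + 200/(1025×98×10³) = 2.962×10⁻⁵ mm/N.
Hence P = δ_free / Σ(L/AE) = 4.485/2.962×10⁻⁵ = 151.4 kN (tensile).

P ≈ 151 kN (tensile)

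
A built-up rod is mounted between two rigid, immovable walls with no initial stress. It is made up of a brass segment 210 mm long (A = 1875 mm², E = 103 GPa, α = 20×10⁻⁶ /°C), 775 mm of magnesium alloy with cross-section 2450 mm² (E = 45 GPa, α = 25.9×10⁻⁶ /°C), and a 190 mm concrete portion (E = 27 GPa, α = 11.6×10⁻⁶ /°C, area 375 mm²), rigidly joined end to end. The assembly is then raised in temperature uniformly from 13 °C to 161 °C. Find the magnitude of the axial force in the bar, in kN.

With the walls removed the bar would change length by δ_free = Σ αᵢΔT Lᵢ = 20×10⁻⁶×148×210 + 25.9×10⁻⁶×148×775 + 11.6×10⁻⁶×148×190 = 3.919 mm.
The rigid supports impose zero overall length change; the single axial force P common to all segments must satisfy P Σ Lᵢ/(AᵢEᵢ) = δ_free.
Σ Lᵢ/(AᵢEᵢ) = 210/(1875×103×10³) + 775/(2450×45×10³) + 190/(375×27×10³) = 2.688×10⁻⁵ mm/N.
P = 3.919 / 2.688×10⁻⁵ = 145800 N = 145.8 kN, compressive.

P ≈ 146 kN (compressive)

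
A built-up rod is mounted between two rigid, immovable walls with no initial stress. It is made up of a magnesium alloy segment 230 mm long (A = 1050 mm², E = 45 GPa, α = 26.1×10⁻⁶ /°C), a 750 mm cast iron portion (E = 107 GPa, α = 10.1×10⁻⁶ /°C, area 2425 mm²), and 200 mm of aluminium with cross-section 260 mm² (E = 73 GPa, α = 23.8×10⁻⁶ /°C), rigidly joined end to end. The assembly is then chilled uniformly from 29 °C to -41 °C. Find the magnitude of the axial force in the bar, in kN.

With the walls removed the bar would change length by δ_free = Σ αᵢΔT Lᵢ = 26.1×10⁻⁶×70×230 + 10.1×10⁻⁶×70×750 + 23.8×10⁻⁶×70×200 = 1.284 mm.
The rigid supports impose zero overall length change; the single axial force P common to all segments must satisfy P Σ Lᵢ/(AᵢEᵢ) = δ_free.
The series flexibility is Σ Lᵢ/(AᵢEᵢ) = 230/(1050×45×10³) + 750/(2425×107×10³) + 200/(260×73×10³) = 1.83×10⁻⁵ mm/N.
So P = 1.284 / 1.83×10⁻⁵ = 70.16 kN, tensile.

P ≈ 70.2 kN (tensile)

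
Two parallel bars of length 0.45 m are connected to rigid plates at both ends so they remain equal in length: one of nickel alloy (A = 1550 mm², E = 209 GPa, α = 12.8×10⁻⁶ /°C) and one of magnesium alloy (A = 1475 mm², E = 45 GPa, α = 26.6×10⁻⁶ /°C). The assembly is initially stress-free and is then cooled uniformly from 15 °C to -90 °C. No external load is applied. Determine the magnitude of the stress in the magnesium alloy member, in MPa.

σ ≈ 54.1 MPa (tensile)

The magnesium alloy has the larger α, so on cooling it would change length more than the nickel alloy if both were free. The rigid plates force a common final length, so the magnesium alloy is put into tension and the nickel alloy into compression, with equal and opposite forces P (no external load).
Equating the net (thermal + elastic) strains gives |α₁ − α₂|·ΔT = P·[1/(A₁E₁) + 1/(A₂E₂)].
|α₁ − α₂|·ΔT = 13.8×10⁻⁶ × 105 = 0.001449.
1/(A₁E₁) + 1/(A₂E₂) = 1/(1550×209×10³) + 1/(1475×45×10³) = 1.815×10⁻⁸ N⁻¹.
P = 0.001449 / 1.815×10⁻⁸ = 79820 N = 79.82 kN.
σ_{magnesium alloy} = P/A₂ = 79820/1475 = 54.12 MPa, tensile.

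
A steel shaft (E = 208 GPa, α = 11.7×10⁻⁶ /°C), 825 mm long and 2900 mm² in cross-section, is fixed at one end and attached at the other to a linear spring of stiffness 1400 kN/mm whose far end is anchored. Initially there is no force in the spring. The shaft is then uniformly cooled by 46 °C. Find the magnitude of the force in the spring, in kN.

The unrestrained thermal change is αΔT L = 11.7×10⁻⁶ × 46 × 825 = 0.444 mm.
With a force P in the spring, the elastic change of the shaft is PL/(AE) and that of the spring is P/k; compatibility requires their sum to equal δ_free.
So P = δ_free / [L/(AE) + 1/k] = 0.444 / [ 825/(2900×208×10³) + 1/(1400×10³) ].
P = 0.444 / 2.082×10⁻⁶ = 213300 N.

P ≈ 213 kN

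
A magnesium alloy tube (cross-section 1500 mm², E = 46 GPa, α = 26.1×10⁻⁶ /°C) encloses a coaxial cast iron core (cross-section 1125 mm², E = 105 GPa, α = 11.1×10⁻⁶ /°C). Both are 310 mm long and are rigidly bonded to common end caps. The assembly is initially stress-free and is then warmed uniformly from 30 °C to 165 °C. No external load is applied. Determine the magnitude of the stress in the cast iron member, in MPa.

σ ≈ 78.4 MPa (tensile)

Equilibrium of a rigid end plate with no external load gives equal and opposite internal forces ±P in the two members. Since α_{magnesium alloy} > α_{cast iron}, heating drives the magnesium alloy into compression and the cast iron into tension.
Setting the final lengths equal and cancelling L: (α₁ − α₂)ΔT = P/(A₁E₁) + P/(A₂E₂).
|α₁ − α₂|·ΔT = 15×10⁻⁶ × 135 = 0.002025.
1/(A₁E₁) + 1/(A₂E₂) = 1/(1500×46×10³) + 1/(1125×105×10³) = 2.296×10⁻⁸ N⁻¹.
P = 0.002025 / 2.296×10⁻⁸ = 88200 N = 88.2 kN.
σ_{cast iron} = P/A₂ = 88200/1125 = 78.4 MPa, tensile.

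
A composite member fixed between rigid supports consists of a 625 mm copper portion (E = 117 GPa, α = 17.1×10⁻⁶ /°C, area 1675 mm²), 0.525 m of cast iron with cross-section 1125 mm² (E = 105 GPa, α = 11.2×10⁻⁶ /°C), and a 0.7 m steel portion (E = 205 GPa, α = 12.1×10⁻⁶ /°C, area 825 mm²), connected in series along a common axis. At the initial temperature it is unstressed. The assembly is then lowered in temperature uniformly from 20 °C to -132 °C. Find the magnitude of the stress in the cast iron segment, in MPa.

σ ≈ 287 MPa (tensile)

Free thermal contraction of the whole bar: Σ αᵢΔT Lᵢ = 17.1×10⁻⁶×152×625 + 11.2×10⁻⁶×152×525 + 12.1×10⁻⁶×152×700 = 3.806 mm.
The rigid supports impose zero overall length change; the single axial force P common to all segments must satisfy P Σ Lᵢ/(AᵢEᵢ) = δ_free.
Σ Lᵢ/(AᵢEᵢ) = 625/(1675×117×10³) + 525/(1125×105×10³) + 700/(825×205×10³) = 1.177×10⁻⁵ mm/N.
Hence P = δ_free / Σ(L/AE) = 3.806/1.177×10⁻⁵ = 323.3 kN (tensile).
σ_{cast iron} = P / A = 323300 / 1125 = 287.3 MPa.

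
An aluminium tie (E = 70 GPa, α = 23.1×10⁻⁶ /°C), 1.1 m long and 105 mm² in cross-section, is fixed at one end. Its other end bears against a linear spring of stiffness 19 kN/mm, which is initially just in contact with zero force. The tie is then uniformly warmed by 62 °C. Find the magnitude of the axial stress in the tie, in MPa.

The unrestrained thermal change is αΔT L = 23.1×10⁻⁶ × 62 × 1100 = 1.575 mm.
Let P be the compressive force at the spring. The tie shortens elastically by PL/(AE) and the spring compresses by P/k; together these equal δ_free.
P [ L/(AE) + 1/k ] = δ_free → P [ 1100/(105×70×10³) + 1/(19×10³) ] = 1.575.
P = 1.575 / 0.0002023 = 7788 N.
σ = P/A = 7788/105 = 74.17 MPa.

σ ≈ 74.2 MPa (compressive)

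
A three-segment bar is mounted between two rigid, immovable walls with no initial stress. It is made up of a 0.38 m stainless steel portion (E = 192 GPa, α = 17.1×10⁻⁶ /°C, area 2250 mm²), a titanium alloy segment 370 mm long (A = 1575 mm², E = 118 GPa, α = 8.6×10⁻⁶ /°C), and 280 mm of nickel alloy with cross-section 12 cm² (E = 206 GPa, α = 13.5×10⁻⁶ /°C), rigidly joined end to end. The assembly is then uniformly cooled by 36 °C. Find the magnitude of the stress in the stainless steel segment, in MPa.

If the supports were absent, the total length change would be Σ αᵢΔT Lᵢ = 17.1×10⁻⁶×36×380 + 8.6×10⁻⁶×36×370 + 13.5×10⁻⁶×36×280 = 0.4846 mm.
Since the ends are fixed, an axial force P builds up, equal in every segment, with P · Σ Lᵢ/(AᵢEᵢ) = δ_free.
Σ Lᵢ/(AᵢEᵢ) = 380/(2250×192×10³) + 370/(1575×118×10³) + 280/(1200×206×10³) = 4.003×10⁻⁶ mm/N.
P = 0.4846 / 4.003×10⁻⁶ = 121000 N = 121 kN, tensile.
σ_{stainless steel} = P / A = 121000 / 2250 = 53.8 MPa.

σ ≈ 53.8 MPa (tensile)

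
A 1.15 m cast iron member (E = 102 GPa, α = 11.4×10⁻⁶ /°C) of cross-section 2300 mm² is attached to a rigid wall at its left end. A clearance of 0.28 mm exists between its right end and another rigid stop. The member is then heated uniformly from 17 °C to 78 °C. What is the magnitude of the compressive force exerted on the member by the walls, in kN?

If the wall were absent the member would grow by αΔT L = 11.4×10⁻⁶ × 61 × 1150 = 0.7997 mm.
This exceeds the 0.28 mm gap, so the wall pushes back. The portion of expansion that must be recovered elastically is δ_free − gap = 0.7997 − 0.28 = 0.5197 mm.
So σ = E(δ_free − g)/L = 102×10³ × 0.5197/1150 = 46.1 MPa.
Force on the wall = σA = 46.1 × 2300 mm² = 106 kN.

P ≈ 106 kN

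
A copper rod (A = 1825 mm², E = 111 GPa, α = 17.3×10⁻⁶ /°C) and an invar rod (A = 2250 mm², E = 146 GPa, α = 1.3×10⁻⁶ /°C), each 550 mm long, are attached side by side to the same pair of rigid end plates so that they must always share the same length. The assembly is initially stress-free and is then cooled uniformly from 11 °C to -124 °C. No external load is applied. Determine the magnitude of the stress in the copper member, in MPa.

σ ≈ 148 MPa (tensile)

Equilibrium of a rigid end plate with no external load gives equal and opposite internal forces ±P in the two members. Since α_{copper} > α_{invar}, cooling drives the copper into tension and the invar into compression.
Equating the net (thermal + elastic) strains gives |α₁ − α₂|·ΔT = P·[1/(A₁E₁) + 1/(A₂E₂)].
|α₁ − α₂|·ΔT = 16×10⁻⁶ × 135 = 0.00216.
1/(A₁E₁) + 1/(A₂E₂) = 1/(1825×111×10³) + 1/(2250×146×10³) = 7.981×10⁻⁹ N⁻¹.
So P = 0.00216 / 7.981×10⁻⁹ = 270.7 kN.
σ_{copper} = P/A₁ = 270700/1825 = 148.3 MPa, tensile.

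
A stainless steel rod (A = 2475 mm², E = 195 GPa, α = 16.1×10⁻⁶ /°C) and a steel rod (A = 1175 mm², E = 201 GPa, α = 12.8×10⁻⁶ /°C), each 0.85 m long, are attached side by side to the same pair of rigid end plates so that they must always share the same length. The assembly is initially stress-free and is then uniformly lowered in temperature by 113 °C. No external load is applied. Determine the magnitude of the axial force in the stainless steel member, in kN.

Equilibrium of a rigid end plate with no external load gives equal and opposite internal forces ±P in the two members. Since α_{stainless steel} > α_{steel}, cooling drives the stainless steel into tension and the steel into compression.
Setting the final lengths equal and cancelling L: (α₁ − α₂)ΔT = P/(A₁E₁) + P/(A₂E₂).
|α₁ − α₂|·ΔT = 3.3×10⁻⁶ × 113 = 0.0003729.
1/(A₁E₁) + 1/(A₂E₂) = 1/(2475×195×10³) + 1/(1175×201×10³) = 6.306×10⁻⁹ N⁻¹.
So P = 0.0003729 / 6.306×10⁻⁹ = 59.13 kN.

P ≈ 59.1 kN (tensile in the stainless steel)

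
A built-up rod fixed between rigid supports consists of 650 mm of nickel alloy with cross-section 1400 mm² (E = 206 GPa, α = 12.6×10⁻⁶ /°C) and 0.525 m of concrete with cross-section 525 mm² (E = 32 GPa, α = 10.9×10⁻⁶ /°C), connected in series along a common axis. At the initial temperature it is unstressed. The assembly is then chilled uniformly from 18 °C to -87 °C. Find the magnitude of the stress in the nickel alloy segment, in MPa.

With the walls removed the bar would change length by δ_free = Σ αᵢΔT Lᵢ = 12.6×10⁻⁶×105×650 + 10.9×10⁻⁶×105×525 = 1.461 mm.
The rigid supports impose zero overall length change; the single axial force P common to all segments must satisfy P Σ Lᵢ/(AᵢEᵢ) = δ_free.
The series flexibility is Σ Lᵢ/(AᵢEᵢ) = 650/(1400×206×10³) + 525/(525×32×10³) = 3.35×10⁻⁵ mm/N.
Hence P = δ_free / Σ(L/AE) = 1.461/3.35×10⁻⁵ = 43.6 kN (tensile).
σ_{nickel alloy} = P / A = 43600 / 1400 = 31.14 MPa.

σ ≈ 31.1 MPa (tensile)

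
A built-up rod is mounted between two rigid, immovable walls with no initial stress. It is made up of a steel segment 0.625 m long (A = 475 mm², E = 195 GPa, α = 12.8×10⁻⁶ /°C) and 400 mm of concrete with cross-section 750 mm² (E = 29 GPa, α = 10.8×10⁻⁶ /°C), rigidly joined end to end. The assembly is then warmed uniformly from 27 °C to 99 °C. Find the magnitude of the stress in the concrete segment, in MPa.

Free thermal expansion of the whole bar: Σ αᵢΔT Lᵢ = 12.8×10⁻⁶×72×625 + 10.8×10⁻⁶×72×400 = 0.887 mm.
Since the ends are fixed, an axial force P builds up, equal in every segment, with P · Σ Lᵢ/(AᵢEᵢ) = δ_free.
The series flexibility is Σ Lᵢ/(AᵢEᵢ) = 625/(475×195×10³) + 400/(750×29×10³) = 2.514×10⁻⁵ mm/N.
P = 0.887 / 2.514×10⁻⁵ = 35290 N = 35.29 kN, compressive.
σ_{concrete} = P / A = 35290 / 750 = 47.05 MPa.

σ ≈ 47 MPa (compressive)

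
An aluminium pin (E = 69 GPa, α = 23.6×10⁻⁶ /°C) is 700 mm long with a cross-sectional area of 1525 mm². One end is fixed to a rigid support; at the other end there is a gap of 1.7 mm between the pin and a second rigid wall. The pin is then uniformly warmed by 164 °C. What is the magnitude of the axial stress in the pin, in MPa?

σ ≈ 99.5 MPa (compressive)

Free thermal elongation = αΔT L = 23.6×10⁻⁶ × 164 × 700 = 2.709 mm.
This exceeds the 1.7 mm gap, so the wall pushes back. The portion of expansion that must be recovered elastically is δ_free − gap = 2.709 − 1.7 = 1.009 mm.
Compatibility: PL/(AE) = 1.009 mm, so σ = P/A = E × (1.009/700) = 99.49 MPa.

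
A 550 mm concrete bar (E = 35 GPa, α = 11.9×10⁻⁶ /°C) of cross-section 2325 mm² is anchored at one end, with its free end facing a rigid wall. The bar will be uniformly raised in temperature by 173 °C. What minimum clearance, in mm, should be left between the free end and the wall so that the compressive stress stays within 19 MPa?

g ≈ 0.834 mm

With no wall the bar would lengthen by αΔT L = 11.9×10⁻⁶ × 173 × 550 = 1.132 mm.
A stress of 19 MPa corresponds to the wall pushing the bar back by σL/E = 19×550/(35×10³) = 0.2986 mm.
So the gap has to take up the difference, g_min = δ_free − σL/E = 1.132 − 0.2986 = 0.8337 mm.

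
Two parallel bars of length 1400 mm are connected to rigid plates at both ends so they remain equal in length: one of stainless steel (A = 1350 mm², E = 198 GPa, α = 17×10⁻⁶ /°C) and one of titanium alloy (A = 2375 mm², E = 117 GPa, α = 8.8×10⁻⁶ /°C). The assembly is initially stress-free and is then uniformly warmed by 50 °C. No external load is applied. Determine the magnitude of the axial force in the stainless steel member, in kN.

The stainless steel has the larger α, so on heating it would change length more than the titanium alloy if both were free. The rigid plates force a common final length, so the stainless steel is put into compression and the titanium alloy into tension, with equal and opposite forces P (no external load).
Equating the net (thermal + elastic) strains gives |α₁ − α₂|·ΔT = P·[1/(A₁E₁) + 1/(A₂E₂)].
|α₁ − α₂|·ΔT = 8.2×10⁻⁶ × 50 = 0.00041.
1/(A₁E₁) + 1/(A₂E₂) = 1/(1350×198×10³) + 1/(2375×117×10³) = 7.34×10⁻⁹ N⁻¹.
P = 0.00041 / 7.34×10⁻⁹ = 55860 N = 55.86 kN.

P ≈ 55.9 kN (compressive in the stainless steel)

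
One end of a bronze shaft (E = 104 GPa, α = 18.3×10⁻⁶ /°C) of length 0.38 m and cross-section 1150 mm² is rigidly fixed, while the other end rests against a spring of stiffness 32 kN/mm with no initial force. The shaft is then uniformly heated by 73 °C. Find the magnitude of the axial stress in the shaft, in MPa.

Free thermal expansion: δ_free = αΔT L = 18.3×10⁻⁶ × 73 × 380 = 0.5076 mm.
Let P be the compressive force at the spring. The shaft shortens elastically by PL/(AE) and the spring compresses by P/k; together these equal δ_free.
So P = δ_free / [L/(AE) + 1/k] = 0.5076 / [ 380/(1150×104×10³) + 1/(32×10³) ].
P = 0.5076 / 3.443×10⁻⁵ = 14750 N.
σ = P/A = 14750/1150 = 12.82 MPa.

σ ≈ 12.8 MPa (compressive)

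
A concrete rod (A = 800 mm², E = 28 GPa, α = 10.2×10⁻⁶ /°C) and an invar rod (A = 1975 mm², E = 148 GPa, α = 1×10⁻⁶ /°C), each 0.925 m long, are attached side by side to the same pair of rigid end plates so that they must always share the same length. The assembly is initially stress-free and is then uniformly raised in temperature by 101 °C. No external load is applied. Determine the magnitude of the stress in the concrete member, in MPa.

Equilibrium of a rigid end plate with no external load gives equal and opposite internal forces ±P in the two members. Since α_{concrete} > α_{invar}, heating drives the concrete into compression and the invar into tension.
Compatibility of the two members (thermal + elastic change equal): (α₁ − α₂)ΔT = P·[1/(A₁E₁) + 1/(A₂E₂)].
|α₁ − α₂|·ΔT = 9.2×10⁻⁶ × 101 = 0.0009292.
1/(A₁E₁) + 1/(A₂E₂) = 1/(800×28×10³) + 1/(1975×148×10³) = 4.806×10⁻⁸ N⁻¹.
So P = 0.0009292 / 4.806×10⁻⁸ = 19.33 kN.
σ_{concrete} = P/A₁ = 19330/800 = 24.17 MPa, compressive.

σ ≈ 24.2 MPa (compressive)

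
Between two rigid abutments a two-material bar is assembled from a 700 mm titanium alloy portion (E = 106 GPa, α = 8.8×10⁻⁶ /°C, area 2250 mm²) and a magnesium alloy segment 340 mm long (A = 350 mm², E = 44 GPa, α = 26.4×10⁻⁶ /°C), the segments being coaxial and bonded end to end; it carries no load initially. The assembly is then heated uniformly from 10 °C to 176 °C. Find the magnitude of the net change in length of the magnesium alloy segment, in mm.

Free thermal expansion of the whole bar: Σ αᵢΔT Lᵢ = 8.8×10⁻⁶×166×700 + 26.4×10⁻⁶×166×340 = 2.513 mm.
Since the ends are fixed, an axial force P builds up, equal in every segment, with P · Σ Lᵢ/(AᵢEᵢ) = δ_free.
Σ Lᵢ/(AᵢEᵢ) = 700/(2250×106×10³) + 340/(350×44×10³) = 2.501×10⁻⁵ mm/N.
P = 2.513 / 2.501×10⁻⁵ = 100500 N = 100.5 kN, compressive.
For the magnesium alloy segment, free thermal change = 26.4×10⁻⁶×166×340 = 1.49 mm and elastic change from P = 100500×340/(350×44×10³) = 2.218 mm; these oppose, so the net change is 0.728 mm (segment shortens).

|ΔL| ≈ 0.728 mm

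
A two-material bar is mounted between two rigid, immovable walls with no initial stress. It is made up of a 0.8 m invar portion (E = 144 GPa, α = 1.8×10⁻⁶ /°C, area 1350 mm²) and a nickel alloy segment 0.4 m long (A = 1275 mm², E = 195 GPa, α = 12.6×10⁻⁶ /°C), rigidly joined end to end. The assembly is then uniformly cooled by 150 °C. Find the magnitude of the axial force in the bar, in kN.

P ≈ 170 kN (tensile)

With the walls removed the bar would change length by δ_free = Σ αᵢΔT Lᵢ = 1.8×10⁻⁶×150×800 + 12.6×10⁻⁶×150×400 = 0.972 mm.
The walls prevent any net length change, so an axial force P (same in every segment) develops. Compatibility: P · Σ Lᵢ/(AᵢEᵢ) = δ_free.
The series flexibility is Σ Lᵢ/(AᵢEᵢ) = 800/(1350×144×10³) + 400/(1275×195×10³) = 5.724×10⁻⁶ mm/N.
P = 0.972 / 5.724×10⁻⁶ = 169800 N = 169.8 kN, tensile.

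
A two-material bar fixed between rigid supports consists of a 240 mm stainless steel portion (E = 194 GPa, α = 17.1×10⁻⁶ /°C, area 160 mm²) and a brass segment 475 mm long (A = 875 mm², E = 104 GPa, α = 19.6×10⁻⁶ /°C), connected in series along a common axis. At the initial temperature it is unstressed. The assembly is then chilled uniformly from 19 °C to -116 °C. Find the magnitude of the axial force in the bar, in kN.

If the supports were absent, the total length change would be Σ αᵢΔT Lᵢ = 17.1×10⁻⁶×135×240 + 19.6×10⁻⁶×135×475 = 1.811 mm.
The walls prevent any net length change, so an axial force P (same in every segment) develops. Compatibility: P · Σ Lᵢ/(AᵢEᵢ) = δ_free.
The series flexibility is Σ Lᵢ/(AᵢEᵢ) = 240/(160×194×10³) + 475/(875×104×10³) = 1.295×10⁻⁵ mm/N.
So P = 1.811 / 1.295×10⁻⁵ = 139.8 kN, tensile.

P ≈ 140 kN (tensile)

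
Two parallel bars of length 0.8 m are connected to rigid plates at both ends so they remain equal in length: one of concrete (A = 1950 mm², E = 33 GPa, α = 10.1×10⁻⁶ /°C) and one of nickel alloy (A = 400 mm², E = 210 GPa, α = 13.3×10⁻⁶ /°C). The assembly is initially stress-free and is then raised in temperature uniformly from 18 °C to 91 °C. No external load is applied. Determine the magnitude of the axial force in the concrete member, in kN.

P ≈ 8.51 kN (tensile in the concrete)

Both members must finish at the same length. With the larger α, the nickel alloy tends to over-expand; the plates restrain it, putting the nickel alloy in compression and the concrete in tension. With no external load the two internal forces are equal and opposite, magnitude P.
Compatibility of the two members (thermal + elastic change equal): (α₁ − α₂)ΔT = P·[1/(A₁E₁) + 1/(A₂E₂)].
|α₁ − α₂|·ΔT = 3.2×10⁻⁶ × 73 = 0.0002336.
1/(A₁E₁) + 1/(A₂E₂) = 1/(1950×33×10³) + 1/(400×210×10³) = 2.744×10⁻⁸ N⁻¹.
So P = 0.0002336 / 2.744×10⁻⁸ = 8.512 kN.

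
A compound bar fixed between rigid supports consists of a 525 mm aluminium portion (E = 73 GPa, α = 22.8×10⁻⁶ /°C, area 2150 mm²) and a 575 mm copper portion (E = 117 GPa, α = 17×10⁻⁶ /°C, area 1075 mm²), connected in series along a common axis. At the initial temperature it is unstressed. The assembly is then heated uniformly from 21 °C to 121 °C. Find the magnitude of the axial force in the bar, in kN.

Free thermal expansion of the whole bar: Σ αᵢΔT Lᵢ = 22.8×10⁻⁶×100×525 + 17×10⁻⁶×100×575 = 2.174 mm.
The walls prevent any net length change, so an axial force P (same in every segment) develops. Compatibility: P · Σ Lᵢ/(AᵢEᵢ) = δ_free.
The series flexibility is Σ Lᵢ/(AᵢEᵢ) = 525/(2150×73×10³) + 575/(1075×117×10³) = 7.917×10⁻⁶ mm/N.
So P = 2.174 / 7.917×10⁻⁶ = 274.7 kN, compressive.

P ≈ 275 kN (compressive)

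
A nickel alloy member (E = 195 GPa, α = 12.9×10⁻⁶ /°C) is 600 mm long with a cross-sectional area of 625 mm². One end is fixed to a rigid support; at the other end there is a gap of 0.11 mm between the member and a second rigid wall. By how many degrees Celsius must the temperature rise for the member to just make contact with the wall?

ΔT ≈ 14.2 °C

The gap closes when αΔT L = 0.11 mm, since the member is still unstressed at that instant.
So ΔT = g/(αL) = 0.11/(12.9×10⁻⁶ × 600) = 14.21 °C.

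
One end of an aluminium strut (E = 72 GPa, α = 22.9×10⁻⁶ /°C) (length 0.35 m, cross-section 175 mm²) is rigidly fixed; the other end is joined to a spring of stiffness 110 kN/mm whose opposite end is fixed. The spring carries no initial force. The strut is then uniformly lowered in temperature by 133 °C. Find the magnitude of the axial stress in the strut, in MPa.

The unrestrained thermal change is αΔT L = 22.9×10⁻⁶ × 133 × 350 = 1.066 mm.
With a force P in the spring, the elastic change of the strut is PL/(AE) and that of the spring is P/k; compatibility requires their sum to equal δ_free.
So P = δ_free / [L/(AE) + 1/k] = 1.066 / [ 350/(175×72×10³) + 1/(110×10³) ].
P = 1.066 / 3.687×10⁻⁵ = 28910 N.
σ = P/A = 28910/175 = 165.2 MPa.

σ ≈ 165 MPa (tensile)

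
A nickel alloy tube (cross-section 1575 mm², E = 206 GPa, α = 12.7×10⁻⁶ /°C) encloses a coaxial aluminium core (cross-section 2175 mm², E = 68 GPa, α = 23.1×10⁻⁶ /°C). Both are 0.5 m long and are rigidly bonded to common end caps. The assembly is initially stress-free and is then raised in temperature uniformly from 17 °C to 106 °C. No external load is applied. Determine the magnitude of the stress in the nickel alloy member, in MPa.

σ ≈ 59.7 MPa (tensile)

Equilibrium of a rigid end plate with no external load gives equal and opposite internal forces ±P in the two members. Since α_{aluminium} > α_{nickel alloy}, heating drives the aluminium into compression and the nickel alloy into tension.
Equating the net (thermal + elastic) strains gives |α₁ − α₂|·ΔT = P·[1/(A₁E₁) + 1/(A₂E₂)].
|α₁ − α₂|·ΔT = 10.4×10⁻⁶ × 89 = 0.0009256.
1/(A₁E₁) + 1/(A₂E₂) = 1/(1575×206×10³) + 1/(2175×68×10³) = 9.843×10⁻⁹ N⁻¹.
P = 0.0009256 / 9.843×10⁻⁹ = 94030 N = 94.03 kN.
σ_{nickel alloy} = P/A₁ = 94030/1575 = 59.7 MPa, tensile.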